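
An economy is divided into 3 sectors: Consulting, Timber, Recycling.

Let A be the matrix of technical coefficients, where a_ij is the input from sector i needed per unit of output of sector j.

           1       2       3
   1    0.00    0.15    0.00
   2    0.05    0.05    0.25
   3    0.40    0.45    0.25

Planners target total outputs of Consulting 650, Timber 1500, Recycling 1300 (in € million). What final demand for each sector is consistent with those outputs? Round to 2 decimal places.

I − A =
  [   1.00    -0.15     0.00]
  [  -0.05     0.95    -0.25]
  [  -0.40    -0.45     0.75]
d = (I − A) x:
  d_1 = (+1.00)·650 + (-0.15)·1500 + (+0.00)·1300 = 425.00
  d_2 = (-0.05)·650 + (+0.95)·1500 + (-0.25)·1300 = 1067.50
  d_3 = (-0.40)·650 + (-0.45)·1500 + (+0.75)·1300 = 40.00

d_1 = 425.00, d_2 = 1067.50, d_3 = 40.00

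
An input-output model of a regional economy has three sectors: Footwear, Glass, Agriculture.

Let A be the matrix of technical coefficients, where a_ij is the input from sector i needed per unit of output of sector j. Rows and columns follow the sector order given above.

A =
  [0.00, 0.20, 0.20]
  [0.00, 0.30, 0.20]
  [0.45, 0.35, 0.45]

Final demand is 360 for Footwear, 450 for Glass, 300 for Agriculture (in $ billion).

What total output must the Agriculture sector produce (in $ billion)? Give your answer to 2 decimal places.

I − A =
  [   1.00    -0.20    -0.20]
  [   0.00     0.70    -0.20]
  [  -0.45    -0.35     0.55]
Cofactors of I−A, C_ij = (−1)^(i+j)·(minor ij) (rows/columns in the sector order above):
  C_11 = (0.70)(0.55) − (-0.20)(-0.35) = 0.3150
  C_12 = −[(0.00)(0.55) − (-0.20)(-0.45)] = 0.0900
  C_13 = (0.00)(-0.35) − (0.70)(-0.45) = 0.3150
  C_21 = −[(-0.20)(0.55) − (-0.20)(-0.35)] = 0.1800
  C_22 = (1.00)(0.55) − (-0.20)(-0.45) = 0.4600
  C_23 = −[(1.00)(-0.35) − (-0.20)(-0.45)] = 0.4400
  C_31 = (-0.20)(-0.20) − (-0.20)(0.70) = 0.1800
  C_32 = −[(1.00)(-0.20) − (-0.20)(0.00)] = 0.2000
  C_33 = (1.00)(0.70) − (-0.20)(0.00) = 0.7000
det(I−A) = Σ_j (I−A)_1j·C_1j = (1.00)(0.3150) + (-0.20)(0.0900) + (-0.20)(0.3150) = 0.2340
adj(I−A) = Cᵀ =
  [ 0.3150   0.1800   0.1800]
  [ 0.0900   0.4600   0.2000]
  [ 0.3150   0.4400   0.7000]
(I − A)⁻¹ = adj(I−A) / det(I−A) ≈
  [   1.3462     0.7692     0.7692]
  [   0.3846     1.9658     0.8547]
  [   1.3462     1.8803     2.9915]
x = (I − A)⁻¹ d = adj(I−A)·d / det(I−A), with det(I−A) = 0.2340:
  x_F = (0.3150·360 + 0.1800·450 + 0.1800·300) / 0.2340 = 248.40 / 0.2340 ≈ 1061.54
  x_G = (0.0900·360 + 0.4600·450 + 0.2000·300) / 0.2340 = 299.40 / 0.2340 ≈ 1279.49
  x_A = (0.3150·360 + 0.4400·450 + 0.7000·300) / 0.2340 = 521.40 / 0.2340 ≈ 2228.21

x_A = 2228.21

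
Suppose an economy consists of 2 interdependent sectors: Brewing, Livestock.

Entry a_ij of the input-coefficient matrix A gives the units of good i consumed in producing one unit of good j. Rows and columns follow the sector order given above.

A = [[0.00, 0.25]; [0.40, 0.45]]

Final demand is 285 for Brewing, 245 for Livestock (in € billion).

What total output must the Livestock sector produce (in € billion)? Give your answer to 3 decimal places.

x_L = 797.778

I − A =
  [   1.00    -0.25]
  [  -0.40     0.55]
det(I−A) = (1.00)(0.55) − (-0.25)(-0.40) = 0.4500
adj(I−A) = [[0.55, 0.25], [0.40, 1.00]]
(I − A)⁻¹ = adj(I−A) / det(I−A) ≈
  [   1.2222     0.5556]
  [   0.8889     2.2222]
x = (I − A)⁻¹ d = adj(I−A)·d / det(I−A), with det(I−A) = 0.4500:
  x_B = (0.55·285 + 0.25·245) / 0.4500 = 218.00 / 0.4500 ≈ 484.444
  x_L = (0.40·285 + 1.00·245) / 0.4500 = 359.00 / 0.4500 ≈ 797.778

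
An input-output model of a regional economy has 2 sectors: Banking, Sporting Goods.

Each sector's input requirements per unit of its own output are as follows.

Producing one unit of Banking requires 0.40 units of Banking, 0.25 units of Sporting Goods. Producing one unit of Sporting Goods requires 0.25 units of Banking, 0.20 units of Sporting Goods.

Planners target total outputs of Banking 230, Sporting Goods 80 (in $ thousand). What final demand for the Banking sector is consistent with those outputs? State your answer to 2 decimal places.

d_B = 118.00

I − A =
  [   0.60    -0.25]
  [  -0.25     0.80]
d = (I − A) x:
  d_B = (+0.60)·230 + (-0.25)·80 = 118.00
  d_S = (-0.25)·230 + (+0.80)·80 = 6.50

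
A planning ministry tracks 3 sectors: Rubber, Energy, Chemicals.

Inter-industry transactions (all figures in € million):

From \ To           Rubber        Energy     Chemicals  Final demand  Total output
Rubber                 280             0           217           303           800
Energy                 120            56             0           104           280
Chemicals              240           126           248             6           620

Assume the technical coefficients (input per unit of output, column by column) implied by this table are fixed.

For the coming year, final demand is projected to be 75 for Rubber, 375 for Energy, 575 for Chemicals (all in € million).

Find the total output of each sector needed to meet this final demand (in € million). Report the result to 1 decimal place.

x_1 = 1252.9, x_2 = 703.7, x_3 = 2112.5

Technical coefficients a_ij = z_ij / X_j:
  a_11 = 280/800 = 0.35, a_21 = 120/800 = 0.15, a_31 = 240/800 = 0.30
  a_12 = 0/280 = 0.00, a_22 = 56/280 = 0.20, a_32 = 126/280 = 0.45
  a_13 = 217/620 = 0.35, a_23 = 0/620 = 0.00, a_33 = 248/620 = 0.40
I − A =
  [   0.65     0.00    -0.35]
  [  -0.15     0.80     0.00]
  [  -0.30    -0.45     0.60]
Cofactors of I−A, C_ij = (−1)^(i+j)·(minor ij) (rows/columns in the sector order above):
  C_11 = (0.80)(0.60) − (0.00)(-0.45) = 0.4800
  C_12 = −[(-0.15)(0.60) − (0.00)(-0.30)] = 0.0900
  C_13 = (-0.15)(-0.45) − (0.80)(-0.30) = 0.3075
  C_21 = −[(0.00)(0.60) − (-0.35)(-0.45)] = 0.1575
  C_22 = (0.65)(0.60) − (-0.35)(-0.30) = 0.2850
  C_23 = −[(0.65)(-0.45) − (0.00)(-0.30)] = 0.2925
  C_31 = (0.00)(0.00) − (-0.35)(0.80) = 0.2800
  C_32 = −[(0.65)(0.00) − (-0.35)(-0.15)] = 0.0525
  C_33 = (0.65)(0.80) − (0.00)(-0.15) = 0.5200
det(I−A) = Σ_j (I−A)_1j·C_1j = (0.65)(0.4800) + (0.00)(0.0900) + (-0.35)(0.3075) = 0.204375
adj(I−A) = Cᵀ =
  [ 0.4800   0.1575   0.2800]
  [ 0.0900   0.2850   0.0525]
  [ 0.3075   0.2925   0.5200]
(I − A)⁻¹ = adj(I−A) / det(I−A) ≈
  [   2.3486     0.7706     1.3700]
  [   0.4404     1.3945     0.2569]
  [   1.5046     1.4312     2.5443]
x = (I − A)⁻¹ d = adj(I−A)·d / det(I−A), with det(I−A) = 0.204375:
  x_1 = (0.4800·75 + 0.1575·375 + 0.2800·575) / 0.204375 = 256.0625 / 0.204375 ≈ 1252.9
  x_2 = (0.0900·75 + 0.2850·375 + 0.0525·575) / 0.204375 = 143.8125 / 0.204375 ≈ 703.7
  x_3 = (0.3075·75 + 0.2925·375 + 0.5200·575) / 0.204375 = 431.75 / 0.204375 ≈ 2112.5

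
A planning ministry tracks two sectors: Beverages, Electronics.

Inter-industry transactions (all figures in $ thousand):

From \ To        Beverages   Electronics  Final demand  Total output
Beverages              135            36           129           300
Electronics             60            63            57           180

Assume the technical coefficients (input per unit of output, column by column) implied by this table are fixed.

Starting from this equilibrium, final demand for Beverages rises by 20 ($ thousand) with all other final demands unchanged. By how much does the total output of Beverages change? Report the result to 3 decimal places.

Technical coefficients a_ij = z_ij / X_j:
  a_11 = 135/300 = 0.45, a_21 = 60/300 = 0.20
  a_12 = 36/180 = 0.20, a_22 = 63/180 = 0.35
I − A =
  [   0.55    -0.20]
  [  -0.20     0.65]
det(I−A) = (0.55)(0.65) − (-0.20)(-0.20) = 0.3175
adj(I−A) = [[0.65, 0.20], [0.20, 0.55]]
(I − A)⁻¹ = adj(I−A) / det(I−A) ≈
  [   2.0472     0.6299]
  [   0.6299     1.7323]
Δx = (I − A)⁻¹ Δd with Δd having +20 in the Beverages component and 0 elsewhere.
So Δx_1 = L_11 · (+20), where L_11 = adj(I−A)_11 / det(I−A) = 0.65 / 0.3175.
Δx_1 = 0.65 × (+20) / 0.3175 = 13.00 / 0.3175 ≈ 40.945.

Δx_1 = 40.945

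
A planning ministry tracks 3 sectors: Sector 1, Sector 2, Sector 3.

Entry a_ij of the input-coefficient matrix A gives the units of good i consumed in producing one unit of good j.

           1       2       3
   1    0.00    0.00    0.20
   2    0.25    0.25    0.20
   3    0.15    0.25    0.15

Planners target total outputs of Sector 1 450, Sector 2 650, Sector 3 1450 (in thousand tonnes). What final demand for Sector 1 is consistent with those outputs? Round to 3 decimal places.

d_1 = 160.000

I − A =
  [   1.00     0.00    -0.20]
  [  -0.25     0.75    -0.20]
  [  -0.15    -0.25     0.85]
d = (I − A) x:
  d_1 = (+1.00)·450 + (+0.00)·650 + (-0.20)·1450 = 160.000
  d_2 = (-0.25)·450 + (+0.75)·650 + (-0.20)·1450 = 85.000
  d_3 = (-0.15)·450 + (-0.25)·650 + (+0.85)·1450 = 1002.500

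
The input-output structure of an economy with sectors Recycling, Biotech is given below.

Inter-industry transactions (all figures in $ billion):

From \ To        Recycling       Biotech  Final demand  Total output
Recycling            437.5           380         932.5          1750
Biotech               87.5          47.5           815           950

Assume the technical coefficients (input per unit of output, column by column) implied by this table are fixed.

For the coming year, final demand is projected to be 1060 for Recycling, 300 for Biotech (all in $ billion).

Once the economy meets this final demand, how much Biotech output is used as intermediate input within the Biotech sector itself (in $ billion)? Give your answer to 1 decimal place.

z_BB = 20.1

Technical coefficients a_ij = z_ij / X_j:
  a_RR = 437.5/1750 = 0.25, a_BR = 87.5/1750 = 0.05
  a_RB = 380/950 = 0.40, a_BB = 47.5/950 = 0.05
I − A =
  [   0.75    -0.40]
  [  -0.05     0.95]
det(I−A) = (0.75)(0.95) − (-0.40)(-0.05) = 0.6925
adj(I−A) = [[0.95, 0.40], [0.05, 0.75]]
(I − A)⁻¹ = adj(I−A) / det(I−A) ≈
  [   1.3718     0.5776]
  [   0.0722     1.0830]
First solve x = (I − A)⁻¹ d = adj(I−A)·d / det(I−A); in particular x_B = (0.05·1060 + 0.75·300) / 0.6925 = 278.00 / 0.6925 ≈ 401.444.
Intermediate flow from B to B: z_BB = a_BB · x_B = 0.05 × 278.00 / 0.6925 = 13.90 / 0.6925 ≈ 20.1.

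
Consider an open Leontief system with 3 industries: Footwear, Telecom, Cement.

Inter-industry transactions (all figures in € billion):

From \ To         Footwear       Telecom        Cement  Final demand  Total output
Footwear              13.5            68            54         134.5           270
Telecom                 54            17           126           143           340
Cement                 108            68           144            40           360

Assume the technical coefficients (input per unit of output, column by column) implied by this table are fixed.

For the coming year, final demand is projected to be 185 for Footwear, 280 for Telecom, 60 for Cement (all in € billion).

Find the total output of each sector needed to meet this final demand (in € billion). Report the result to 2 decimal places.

x_1 = 409.03, x_2 = 590.69, x_3 = 569.58

Technical coefficients a_ij = z_ij / X_j:
  a_11 = 13.5/270 = 0.05, a_21 = 54/270 = 0.20, a_31 = 108/270 = 0.40
  a_12 = 68/340 = 0.20, a_22 = 17/340 = 0.05, a_32 = 68/340 = 0.20
  a_13 = 54/360 = 0.15, a_23 = 126/360 = 0.35, a_33 = 144/360 = 0.40
I − A =
  [   0.95    -0.20    -0.15]
  [  -0.20     0.95    -0.35]
  [  -0.40    -0.20     0.60]
Cofactors of I−A, C_ij = (−1)^(i+j)·(minor ij) (rows/columns in the sector order above):
  C_11 = (0.95)(0.60) − (-0.35)(-0.20) = 0.5000
  C_12 = −[(-0.20)(0.60) − (-0.35)(-0.40)] = 0.2600
  C_13 = (-0.20)(-0.20) − (0.95)(-0.40) = 0.4200
  C_21 = −[(-0.20)(0.60) − (-0.15)(-0.20)] = 0.1500
  C_22 = (0.95)(0.60) − (-0.15)(-0.40) = 0.5100
  C_23 = −[(0.95)(-0.20) − (-0.20)(-0.40)] = 0.2700
  C_31 = (-0.20)(-0.35) − (-0.15)(0.95) = 0.2125
  C_32 = −[(0.95)(-0.35) − (-0.15)(-0.20)] = 0.3625
  C_33 = (0.95)(0.95) − (-0.20)(-0.20) = 0.8625
det(I−A) = Σ_j (I−A)_1j·C_1j = (0.95)(0.5000) + (-0.20)(0.2600) + (-0.15)(0.4200) = 0.3600
adj(I−A) = Cᵀ =
  [ 0.5000   0.1500   0.2125]
  [ 0.2600   0.5100   0.3625]
  [ 0.4200   0.2700   0.8625]
(I − A)⁻¹ = adj(I−A) / det(I−A) ≈
  [   1.3889     0.4167     0.5903]
  [   0.7222     1.4167     1.0069]
  [   1.1667     0.7500     2.3958]
x = (I − A)⁻¹ d = adj(I−A)·d / det(I−A), with det(I−A) = 0.3600:
  x_1 = (0.5000·185 + 0.1500·280 + 0.2125·60) / 0.3600 = 147.25 / 0.3600 ≈ 409.03
  x_2 = (0.2600·185 + 0.5100·280 + 0.3625·60) / 0.3600 = 212.65 / 0.3600 ≈ 590.69
  x_3 = (0.4200·185 + 0.2700·280 + 0.8625·60) / 0.3600 = 205.05 / 0.3600 ≈ 569.58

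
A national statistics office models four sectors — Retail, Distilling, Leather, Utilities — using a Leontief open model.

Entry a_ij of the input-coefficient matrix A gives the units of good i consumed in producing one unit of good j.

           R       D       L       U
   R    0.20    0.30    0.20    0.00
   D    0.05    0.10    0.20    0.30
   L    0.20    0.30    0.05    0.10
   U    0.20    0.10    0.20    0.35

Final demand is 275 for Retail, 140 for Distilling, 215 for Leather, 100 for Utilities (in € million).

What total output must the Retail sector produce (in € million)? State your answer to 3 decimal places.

I − A =
  [   0.80    -0.30    -0.20     0.00]
  [  -0.05     0.90    -0.20    -0.30]
  [  -0.20    -0.30     0.95    -0.10]
  [  -0.20    -0.10    -0.20     0.65]
Compute the cofactors C_ij = (−1)^(i+j)·(3×3 minor ij) of I−A; the adjugate is their transpose:
adj(I−A) = Cᵀ =
  [ 0.450250   0.220250   0.168000   0.127500]
  [ 0.128875   0.448000   0.170500   0.233000]
  [ 0.157250   0.209000   0.416250   0.160500]
  [ 0.206750   0.201000   0.206000   0.570750]
det(I−A) = Σ_j (I−A)_1j·C_1j = (0.80)(0.450250) + (-0.30)(0.128875) + (-0.20)(0.157250) + (0.00)(0.206750) = 0.2900875
(I − A)⁻¹ = adj(I−A) / det(I−A) ≈
  [   1.5521     0.7593     0.5791     0.4395]
  [   0.4443     1.5444     0.5878     0.8032]
  [   0.5421     0.7205     1.4349     0.5533]
  [   0.7127     0.6929     0.7101     1.9675]
x = (I − A)⁻¹ d = adj(I−A)·d / det(I−A), with det(I−A) = 0.2900875:
  x_R = (0.450250·275 + 0.220250·140 + 0.168000·215 + 0.127500·100) / 0.2900875 = 203.52375 / 0.2900875 ≈ 701.594
  x_D = (0.128875·275 + 0.448000·140 + 0.170500·215 + 0.233000·100) / 0.2900875 = 158.118125 / 0.2900875 ≈ 545.070
  x_L = (0.157250·275 + 0.209000·140 + 0.416250·215 + 0.160500·100) / 0.2900875 = 178.0475 / 0.2900875 ≈ 613.772
  x_U = (0.206750·275 + 0.201000·140 + 0.206000·215 + 0.570750·100) / 0.2900875 = 186.36125 / 0.2900875 ≈ 642.431

x_R = 701.594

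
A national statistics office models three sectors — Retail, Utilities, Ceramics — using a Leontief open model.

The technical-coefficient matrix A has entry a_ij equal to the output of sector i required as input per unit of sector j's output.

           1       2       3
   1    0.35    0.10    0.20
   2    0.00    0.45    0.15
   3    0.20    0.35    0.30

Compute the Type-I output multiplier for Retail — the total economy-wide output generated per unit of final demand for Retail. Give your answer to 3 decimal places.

m_1 = 2.472

I − A =
  [   0.65    -0.10    -0.20]
  [   0.00     0.55    -0.15]
  [  -0.20    -0.35     0.70]
Cofactors of I−A, C_ij = (−1)^(i+j)·(minor ij) (rows/columns in the sector order above):
  C_11 = (0.55)(0.70) − (-0.15)(-0.35) = 0.3325
  C_12 = −[(0.00)(0.70) − (-0.15)(-0.20)] = 0.0300
  C_13 = (0.00)(-0.35) − (0.55)(-0.20) = 0.1100
  C_21 = −[(-0.10)(0.70) − (-0.20)(-0.35)] = 0.1400
  C_22 = (0.65)(0.70) − (-0.20)(-0.20) = 0.4150
  C_23 = −[(0.65)(-0.35) − (-0.10)(-0.20)] = 0.2475
  C_31 = (-0.10)(-0.15) − (-0.20)(0.55) = 0.1250
  C_32 = −[(0.65)(-0.15) − (-0.20)(0.00)] = 0.0975
  C_33 = (0.65)(0.55) − (-0.10)(0.00) = 0.3575
det(I−A) = Σ_j (I−A)_1j·C_1j = (0.65)(0.3325) + (-0.10)(0.0300) + (-0.20)(0.1100) = 0.191125
adj(I−A) = Cᵀ =
  [ 0.3325   0.1400   0.1250]
  [ 0.0300   0.4150   0.0975]
  [ 0.1100   0.2475   0.3575]
(I − A)⁻¹ = adj(I−A) / det(I−A) ≈
  [   1.7397     0.7325     0.6540]
  [   0.1570     2.1714     0.5101]
  [   0.5755     1.2950     1.8705]
The output multiplier for sector j is the column-j sum of the Leontief inverse (I − A)⁻¹ = adj(I−A) / det(I−A).
Column 1 of adj(I−A): (0.3325, 0.0300, 0.1100); det(I−A) = 0.191125.
m_1 = (0.3325 + 0.0300 + 0.1100) / 0.191125 = 0.4725 / 0.191125 ≈ 2.472.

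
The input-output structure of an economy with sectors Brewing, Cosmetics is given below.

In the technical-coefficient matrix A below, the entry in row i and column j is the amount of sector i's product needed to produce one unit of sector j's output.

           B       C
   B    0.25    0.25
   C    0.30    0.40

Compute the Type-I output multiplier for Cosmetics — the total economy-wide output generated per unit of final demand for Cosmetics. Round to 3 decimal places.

I − A =
  [   0.75    -0.25]
  [  -0.30     0.60]
det(I−A) = (0.75)(0.60) − (-0.25)(-0.30) = 0.3750
adj(I−A) = [[0.60, 0.25], [0.30, 0.75]]
(I − A)⁻¹ = adj(I−A) / det(I−A) ≈
  [   1.6000     0.6667]
  [   0.8000     2.0000]
The output multiplier for sector j is the column-j sum of the Leontief inverse (I − A)⁻¹ = adj(I−A) / det(I−A).
Column C of adj(I−A): (0.25, 0.75); det(I−A) = 0.3750.
m_C = (0.25 + 0.75) / 0.3750 = 1.00 / 0.3750 ≈ 2.667.

m_C = 2.667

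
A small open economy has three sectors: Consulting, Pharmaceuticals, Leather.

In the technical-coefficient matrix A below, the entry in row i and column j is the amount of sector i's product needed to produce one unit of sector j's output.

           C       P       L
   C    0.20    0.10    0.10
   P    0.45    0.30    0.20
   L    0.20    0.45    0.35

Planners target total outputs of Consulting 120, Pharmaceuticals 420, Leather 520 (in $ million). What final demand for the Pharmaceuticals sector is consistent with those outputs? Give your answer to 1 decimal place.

I − A =
  [   0.80    -0.10    -0.10]
  [  -0.45     0.70    -0.20]
  [  -0.20    -0.45     0.65]
d = (I − A) x:
  d_C = (+0.80)·120 + (-0.10)·420 + (-0.10)·520 = 2.0
  d_P = (-0.45)·120 + (+0.70)·420 + (-0.20)·520 = 136.0
  d_L = (-0.20)·120 + (-0.45)·420 + (+0.65)·520 = 125.0

d_P = 136.0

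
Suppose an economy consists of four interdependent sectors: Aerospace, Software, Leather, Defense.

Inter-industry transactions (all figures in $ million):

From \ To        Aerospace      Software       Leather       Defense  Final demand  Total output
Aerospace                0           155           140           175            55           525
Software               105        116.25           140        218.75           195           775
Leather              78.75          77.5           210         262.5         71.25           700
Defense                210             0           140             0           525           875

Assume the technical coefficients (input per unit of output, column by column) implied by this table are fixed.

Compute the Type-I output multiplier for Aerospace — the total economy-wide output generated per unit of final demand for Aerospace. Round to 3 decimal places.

m_A = 3.571

Technical coefficients a_ij = z_ij / X_j:
  a_AA = 0/525 = 0.00, a_SA = 105/525 = 0.20, a_LA = 78.75/525 = 0.15, a_DA = 210/525 = 0.40
  a_AS = 155/775 = 0.20, a_SS = 116.25/775 = 0.15, a_LS = 77.5/775 = 0.10, a_DS = 0/775 = 0.00
  a_AL = 140/700 = 0.20, a_SL = 140/700 = 0.20, a_LL = 210/700 = 0.30, a_DL = 140/700 = 0.20
  a_AD = 175/875 = 0.20, a_SD = 218.75/875 = 0.25, a_LD = 262.5/875 = 0.30, a_DD = 0/875 = 0.00
I − A =
  [   1.00    -0.20    -0.20    -0.20]
  [  -0.20     0.85    -0.20    -0.25]
  [  -0.15    -0.10     0.70    -0.30]
  [  -0.40     0.00    -0.20     1.00]
Compute the cofactors C_ij = (−1)^(i+j)·(3×3 minor ij) of I−A; the adjugate is their transpose:
adj(I−A) = Cᵀ =
  [ 0.5190   0.1520   0.2540   0.2180]
  [ 0.2595   0.5240   0.3020   0.2735]
  [ 0.2595   0.1460   0.7220   0.3050]
  [ 0.2595   0.0900   0.2460   0.5115]
det(I−A) = Σ_j (I−A)_1j·C_1j = (1.00)(0.5190) + (-0.20)(0.2595) + (-0.20)(0.2595) + (-0.20)(0.2595) = 0.3633
(I − A)⁻¹ = adj(I−A) / det(I−A) ≈
  [   1.4286     0.4184     0.6991     0.6001]
  [   0.7143     1.4423     0.8313     0.7528]
  [   0.7143     0.4019     1.9873     0.8395]
  [   0.7143     0.2477     0.6771     1.4079]
The output multiplier for sector j is the column-j sum of the Leontief inverse (I − A)⁻¹ = adj(I−A) / det(I−A).
Column A of adj(I−A): (0.5190, 0.2595, 0.2595, 0.2595); det(I−A) = 0.3633.
m_A = (0.5190 + 0.2595 + 0.2595 + 0.2595) / 0.3633 = 1.2975 / 0.3633 ≈ 3.571.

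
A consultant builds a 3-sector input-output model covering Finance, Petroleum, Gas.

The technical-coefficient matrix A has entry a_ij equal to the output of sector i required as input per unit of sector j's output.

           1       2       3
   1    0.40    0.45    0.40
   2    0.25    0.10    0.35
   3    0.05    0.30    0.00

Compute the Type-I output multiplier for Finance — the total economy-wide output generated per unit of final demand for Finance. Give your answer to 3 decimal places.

m_1 = 3.832

I − A =
  [   0.60    -0.45    -0.40]
  [  -0.25     0.90    -0.35]
  [  -0.05    -0.30     1.00]
Cofactors of I−A, C_ij = (−1)^(i+j)·(minor ij) (rows/columns in the sector order above):
  C_11 = (0.90)(1.00) − (-0.35)(-0.30) = 0.7950
  C_12 = −[(-0.25)(1.00) − (-0.35)(-0.05)] = 0.2675
  C_13 = (-0.25)(-0.30) − (0.90)(-0.05) = 0.1200
  C_21 = −[(-0.45)(1.00) − (-0.40)(-0.30)] = 0.5700
  C_22 = (0.60)(1.00) − (-0.40)(-0.05) = 0.5800
  C_23 = −[(0.60)(-0.30) − (-0.45)(-0.05)] = 0.2025
  C_31 = (-0.45)(-0.35) − (-0.40)(0.90) = 0.5175
  C_32 = −[(0.60)(-0.35) − (-0.40)(-0.25)] = 0.3100
  C_33 = (0.60)(0.90) − (-0.45)(-0.25) = 0.4275
det(I−A) = Σ_j (I−A)_1j·C_1j = (0.60)(0.7950) + (-0.45)(0.2675) + (-0.40)(0.1200) = 0.308625
adj(I−A) = Cᵀ =
  [ 0.7950   0.5700   0.5175]
  [ 0.2675   0.5800   0.3100]
  [ 0.1200   0.2025   0.4275]
(I − A)⁻¹ = adj(I−A) / det(I−A) ≈
  [   2.5759     1.8469     1.6768]
  [   0.8667     1.8793     1.0045]
  [   0.3888     0.6561     1.3852]
The output multiplier for sector j is the column-j sum of the Leontief inverse (I − A)⁻¹ = adj(I−A) / det(I−A).
Column 1 of adj(I−A): (0.7950, 0.2675, 0.1200); det(I−A) = 0.308625.
m_1 = (0.7950 + 0.2675 + 0.1200) / 0.308625 = 1.1825 / 0.308625 ≈ 3.832.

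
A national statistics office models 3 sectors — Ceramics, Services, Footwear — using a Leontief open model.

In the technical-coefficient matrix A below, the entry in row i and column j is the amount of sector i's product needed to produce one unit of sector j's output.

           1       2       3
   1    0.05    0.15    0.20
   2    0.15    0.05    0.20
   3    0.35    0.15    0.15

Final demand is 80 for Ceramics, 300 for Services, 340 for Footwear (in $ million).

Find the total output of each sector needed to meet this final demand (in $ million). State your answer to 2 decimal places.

I − A =
  [   0.95    -0.15    -0.20]
  [  -0.15     0.95    -0.20]
  [  -0.35    -0.15     0.85]
Cofactors of I−A, C_ij = (−1)^(i+j)·(minor ij) (rows/columns in the sector order above):
  C_11 = (0.95)(0.85) − (-0.20)(-0.15) = 0.7775
  C_12 = −[(-0.15)(0.85) − (-0.20)(-0.35)] = 0.1975
  C_13 = (-0.15)(-0.15) − (0.95)(-0.35) = 0.3550
  C_21 = −[(-0.15)(0.85) − (-0.20)(-0.15)] = 0.1575
  C_22 = (0.95)(0.85) − (-0.20)(-0.35) = 0.7375
  C_23 = −[(0.95)(-0.15) − (-0.15)(-0.35)] = 0.1950
  C_31 = (-0.15)(-0.20) − (-0.20)(0.95) = 0.2200
  C_32 = −[(0.95)(-0.20) − (-0.20)(-0.15)] = 0.2200
  C_33 = (0.95)(0.95) − (-0.15)(-0.15) = 0.8800
det(I−A) = Σ_j (I−A)_1j·C_1j = (0.95)(0.7775) + (-0.15)(0.1975) + (-0.20)(0.3550) = 0.6380
adj(I−A) = Cᵀ =
  [ 0.7775   0.1575   0.2200]
  [ 0.1975   0.7375   0.2200]
  [ 0.3550   0.1950   0.8800]
(I − A)⁻¹ = adj(I−A) / det(I−A) ≈
  [   1.2187     0.2469     0.3448]
  [   0.3096     1.1560     0.3448]
  [   0.5564     0.3056     1.3793]
x = (I − A)⁻¹ d = adj(I−A)·d / det(I−A), with det(I−A) = 0.6380:
  x_1 = (0.7775·80 + 0.1575·300 + 0.2200·340) / 0.6380 = 184.25 / 0.6380 ≈ 288.79
  x_2 = (0.1975·80 + 0.7375·300 + 0.2200·340) / 0.6380 = 311.85 / 0.6380 ≈ 488.79
  x_3 = (0.3550·80 + 0.1950·300 + 0.8800·340) / 0.6380 = 386.10 / 0.6380 ≈ 605.17

x_1 = 288.79, x_2 = 488.79, x_3 = 605.17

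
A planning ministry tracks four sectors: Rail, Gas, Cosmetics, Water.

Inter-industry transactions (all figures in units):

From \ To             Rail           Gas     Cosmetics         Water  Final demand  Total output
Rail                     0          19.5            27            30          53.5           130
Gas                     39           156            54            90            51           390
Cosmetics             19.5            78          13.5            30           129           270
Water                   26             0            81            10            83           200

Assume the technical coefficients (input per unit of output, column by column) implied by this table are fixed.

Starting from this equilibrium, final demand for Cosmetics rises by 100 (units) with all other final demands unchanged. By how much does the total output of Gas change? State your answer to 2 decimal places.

Δx_G = 95.09

Technical coefficients a_ij = z_ij / X_j:
  a_RR = 0/130 = 0.00, a_GR = 39/130 = 0.30, a_CR = 19.5/130 = 0.15, a_WR = 26/130 = 0.20
  a_RG = 19.5/390 = 0.05, a_GG = 156/390 = 0.40, a_CG = 78/390 = 0.20, a_WG = 0/390 = 0.00
  a_RC = 27/270 = 0.10, a_GC = 54/270 = 0.20, a_CC = 13.5/270 = 0.05, a_WC = 81/270 = 0.30
  a_RW = 30/200 = 0.15, a_GW = 90/200 = 0.45, a_CW = 30/200 = 0.15, a_WW = 10/200 = 0.05
I − A =
  [   1.00    -0.05    -0.10    -0.15]
  [  -0.30     0.60    -0.20    -0.45]
  [  -0.15    -0.20     0.95    -0.15]
  [  -0.20     0.00    -0.30     0.95]
Compute the cofactors C_ij = (−1)^(i+j)·(3×3 minor ij) of I−A; the adjugate is their transpose:
adj(I−A) = Cᵀ =
  [ 0.449500   0.070875   0.100250   0.120375]
  [ 0.397500   0.805000   0.370000   0.502500]
  [ 0.178500   0.192625   0.533250   0.203625]
  [ 0.151000   0.075750   0.189500   0.499250]
det(I−A) = Σ_j (I−A)_1j·C_1j = (1.00)(0.449500) + (-0.05)(0.397500) + (-0.10)(0.178500) + (-0.15)(0.151000) = 0.389125
(I − A)⁻¹ = adj(I−A) / det(I−A) ≈
  [   1.1552     0.1821     0.2576     0.3093]
  [   1.0215     2.0687     0.9509     1.2914]
  [   0.4587     0.4950     1.3704     0.5233]
  [   0.3881     0.1947     0.4870     1.2830]
Δx = (I − A)⁻¹ Δd with Δd having +100 in the Cosmetics component and 0 elsewhere.
So Δx_G = L_GC · (+100), where L_GC = adj(I−A)_GC / det(I−A) = 0.370000 / 0.389125.
Δx_G = 0.370000 × (+100) / 0.389125 = 37.00 / 0.389125 ≈ 95.09.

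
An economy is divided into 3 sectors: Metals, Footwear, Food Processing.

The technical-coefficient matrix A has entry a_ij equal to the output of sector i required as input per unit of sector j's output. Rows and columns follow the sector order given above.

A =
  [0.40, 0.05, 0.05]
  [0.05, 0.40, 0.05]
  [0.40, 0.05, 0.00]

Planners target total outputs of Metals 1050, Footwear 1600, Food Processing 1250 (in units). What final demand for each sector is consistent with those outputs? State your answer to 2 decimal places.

I − A =
  [   0.60    -0.05    -0.05]
  [  -0.05     0.60    -0.05]
  [  -0.40    -0.05     1.00]
d = (I − A) x:
  d_1 = (+0.60)·1050 + (-0.05)·1600 + (-0.05)·1250 = 487.50
  d_2 = (-0.05)·1050 + (+0.60)·1600 + (-0.05)·1250 = 845.00
  d_3 = (-0.40)·1050 + (-0.05)·1600 + (+1.00)·1250 = 750.00

d_1 = 487.50, d_2 = 845.00, d_3 = 750.00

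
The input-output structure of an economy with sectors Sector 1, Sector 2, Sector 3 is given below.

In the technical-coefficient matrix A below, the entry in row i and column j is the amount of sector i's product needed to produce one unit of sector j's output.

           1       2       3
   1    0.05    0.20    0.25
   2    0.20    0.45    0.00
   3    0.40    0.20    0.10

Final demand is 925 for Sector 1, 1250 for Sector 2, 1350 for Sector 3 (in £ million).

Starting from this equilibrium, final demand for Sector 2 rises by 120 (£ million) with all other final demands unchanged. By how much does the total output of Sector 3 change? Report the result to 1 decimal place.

Δx_3 = 87.7

I − A =
  [   0.95    -0.20    -0.25]
  [  -0.20     0.55     0.00]
  [  -0.40    -0.20     0.90]
Cofactors of I−A, C_ij = (−1)^(i+j)·(minor ij) (rows/columns in the sector order above):
  C_11 = (0.55)(0.90) − (0.00)(-0.20) = 0.4950
  C_12 = −[(-0.20)(0.90) − (0.00)(-0.40)] = 0.1800
  C_13 = (-0.20)(-0.20) − (0.55)(-0.40) = 0.2600
  C_21 = −[(-0.20)(0.90) − (-0.25)(-0.20)] = 0.2300
  C_22 = (0.95)(0.90) − (-0.25)(-0.40) = 0.7550
  C_23 = −[(0.95)(-0.20) − (-0.20)(-0.40)] = 0.2700
  C_31 = (-0.20)(0.00) − (-0.25)(0.55) = 0.1375
  C_32 = −[(0.95)(0.00) − (-0.25)(-0.20)] = 0.0500
  C_33 = (0.95)(0.55) − (-0.20)(-0.20) = 0.4825
det(I−A) = Σ_j (I−A)_1j·C_1j = (0.95)(0.4950) + (-0.20)(0.1800) + (-0.25)(0.2600) = 0.36925
adj(I−A) = Cᵀ =
  [ 0.4950   0.2300   0.1375]
  [ 0.1800   0.7550   0.0500]
  [ 0.2600   0.2700   0.4825]
(I − A)⁻¹ = adj(I−A) / det(I−A) ≈
  [   1.3406     0.6229     0.3724]
  [   0.4875     2.0447     0.1354]
  [   0.7041     0.7312     1.3067]
Δx = (I − A)⁻¹ Δd with Δd having +120 in the Sector 2 component and 0 elsewhere.
So Δx_3 = L_32 · (+120), where L_32 = adj(I−A)_32 / det(I−A) = 0.2700 / 0.36925.
Δx_3 = 0.2700 × (+120) / 0.36925 = 32.40 / 0.36925 ≈ 87.7.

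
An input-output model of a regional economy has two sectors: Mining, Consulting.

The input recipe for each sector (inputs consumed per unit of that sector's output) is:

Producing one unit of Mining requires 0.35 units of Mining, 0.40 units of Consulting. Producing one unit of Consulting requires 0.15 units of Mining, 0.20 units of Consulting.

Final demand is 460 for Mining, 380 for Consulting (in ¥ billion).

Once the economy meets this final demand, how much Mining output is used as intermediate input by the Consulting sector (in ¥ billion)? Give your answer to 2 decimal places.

I − A =
  [   0.65    -0.15]
  [  -0.40     0.80]
det(I−A) = (0.65)(0.80) − (-0.15)(-0.40) = 0.4600
adj(I−A) = [[0.80, 0.15], [0.40, 0.65]]
(I − A)⁻¹ = adj(I−A) / det(I−A) ≈
  [   1.7391     0.3261]
  [   0.8696     1.4130]
First solve x = (I − A)⁻¹ d = adj(I−A)·d / det(I−A); in particular x_2 = (0.40·460 + 0.65·380) / 0.4600 = 431.00 / 0.4600 ≈ 936.9565.
Intermediate flow from 1 to 2: z_12 = a_12 · x_2 = 0.15 × 431.00 / 0.4600 = 64.65 / 0.4600 ≈ 140.54.

z_12 = 140.54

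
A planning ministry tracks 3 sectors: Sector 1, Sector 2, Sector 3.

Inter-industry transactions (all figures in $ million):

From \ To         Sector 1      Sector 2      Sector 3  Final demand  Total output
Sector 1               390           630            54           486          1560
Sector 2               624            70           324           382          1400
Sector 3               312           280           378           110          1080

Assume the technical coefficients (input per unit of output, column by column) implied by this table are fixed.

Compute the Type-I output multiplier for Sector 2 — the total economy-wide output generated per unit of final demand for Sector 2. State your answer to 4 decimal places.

m_2 = 3.9137

Technical coefficients a_ij = z_ij / X_j:
  a_11 = 390/1560 = 0.25, a_21 = 624/1560 = 0.40, a_31 = 312/1560 = 0.20
  a_12 = 630/1400 = 0.45, a_22 = 70/1400 = 0.05, a_32 = 280/1400 = 0.20
  a_13 = 54/1080 = 0.05, a_23 = 324/1080 = 0.30, a_33 = 378/1080 = 0.35
I − A =
  [   0.75    -0.45    -0.05]
  [  -0.40     0.95    -0.30]
  [  -0.20    -0.20     0.65]
Cofactors of I−A, C_ij = (−1)^(i+j)·(minor ij) (rows/columns in the sector order above):
  C_11 = (0.95)(0.65) − (-0.30)(-0.20) = 0.5575
  C_12 = −[(-0.40)(0.65) − (-0.30)(-0.20)] = 0.3200
  C_13 = (-0.40)(-0.20) − (0.95)(-0.20) = 0.2700
  C_21 = −[(-0.45)(0.65) − (-0.05)(-0.20)] = 0.3025
  C_22 = (0.75)(0.65) − (-0.05)(-0.20) = 0.4775
  C_23 = −[(0.75)(-0.20) − (-0.45)(-0.20)] = 0.2400
  C_31 = (-0.45)(-0.30) − (-0.05)(0.95) = 0.1825
  C_32 = −[(0.75)(-0.30) − (-0.05)(-0.40)] = 0.2450
  C_33 = (0.75)(0.95) − (-0.45)(-0.40) = 0.5325
det(I−A) = Σ_j (I−A)_1j·C_1j = (0.75)(0.5575) + (-0.45)(0.3200) + (-0.05)(0.2700) = 0.260625
adj(I−A) = Cᵀ =
  [ 0.5575   0.3025   0.1825]
  [ 0.3200   0.4775   0.2450]
  [ 0.2700   0.2400   0.5325]
(I − A)⁻¹ = adj(I−A) / det(I−A) ≈
  [   2.13909     1.16067     0.70024]
  [   1.22782     1.83213     0.94005]
  [   1.03597     0.92086     2.04317]
The output multiplier for sector j is the column-j sum of the Leontief inverse (I − A)⁻¹ = adj(I−A) / det(I−A).
Column 2 of adj(I−A): (0.3025, 0.4775, 0.2400); det(I−A) = 0.260625.
m_2 = (0.3025 + 0.4775 + 0.2400) / 0.260625 = 1.02 / 0.260625 ≈ 3.9137.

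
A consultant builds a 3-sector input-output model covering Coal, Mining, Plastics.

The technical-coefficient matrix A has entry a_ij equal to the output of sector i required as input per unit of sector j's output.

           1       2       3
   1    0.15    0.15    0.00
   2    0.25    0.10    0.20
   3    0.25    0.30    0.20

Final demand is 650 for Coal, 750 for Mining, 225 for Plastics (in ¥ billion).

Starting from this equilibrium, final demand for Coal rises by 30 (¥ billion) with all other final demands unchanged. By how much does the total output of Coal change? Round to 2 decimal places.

Δx_1 = 37.82

I − A =
  [   0.85    -0.15     0.00]
  [  -0.25     0.90    -0.20]
  [  -0.25    -0.30     0.80]
Cofactors of I−A, C_ij = (−1)^(i+j)·(minor ij) (rows/columns in the sector order above):
  C_11 = (0.90)(0.80) − (-0.20)(-0.30) = 0.6600
  C_12 = −[(-0.25)(0.80) − (-0.20)(-0.25)] = 0.2500
  C_13 = (-0.25)(-0.30) − (0.90)(-0.25) = 0.3000
  C_21 = −[(-0.15)(0.80) − (0.00)(-0.30)] = 0.1200
  C_22 = (0.85)(0.80) − (0.00)(-0.25) = 0.6800
  C_23 = −[(0.85)(-0.30) − (-0.15)(-0.25)] = 0.2925
  C_31 = (-0.15)(-0.20) − (0.00)(0.90) = 0.0300
  C_32 = −[(0.85)(-0.20) − (0.00)(-0.25)] = 0.1700
  C_33 = (0.85)(0.90) − (-0.15)(-0.25) = 0.7275
det(I−A) = Σ_j (I−A)_1j·C_1j = (0.85)(0.6600) + (-0.15)(0.2500) + (0.00)(0.3000) = 0.5235
adj(I−A) = Cᵀ =
  [ 0.6600   0.1200   0.0300]
  [ 0.2500   0.6800   0.1700]
  [ 0.3000   0.2925   0.7275]
(I − A)⁻¹ = adj(I−A) / det(I−A) ≈
  [   1.2607     0.2292     0.0573]
  [   0.4776     1.2989     0.3247]
  [   0.5731     0.5587     1.3897]
Δx = (I − A)⁻¹ Δd with Δd having +30 in the Coal component and 0 elsewhere.
So Δx_1 = L_11 · (+30), where L_11 = adj(I−A)_11 / det(I−A) = 0.6600 / 0.5235.
Δx_1 = 0.6600 × (+30) / 0.5235 = 19.80 / 0.5235 ≈ 37.82.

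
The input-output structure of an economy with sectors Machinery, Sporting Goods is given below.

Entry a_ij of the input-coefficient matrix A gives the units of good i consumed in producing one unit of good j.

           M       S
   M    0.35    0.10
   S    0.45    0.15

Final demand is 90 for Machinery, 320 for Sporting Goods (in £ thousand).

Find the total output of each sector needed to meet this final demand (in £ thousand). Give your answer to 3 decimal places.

x_M = 213.793, x_S = 489.655

I − A =
  [   0.65    -0.10]
  [  -0.45     0.85]
det(I−A) = (0.65)(0.85) − (-0.10)(-0.45) = 0.5075
adj(I−A) = [[0.85, 0.10], [0.45, 0.65]]
(I − A)⁻¹ = adj(I−A) / det(I−A) ≈
  [   1.6749     0.1970]
  [   0.8867     1.2808]
x = (I − A)⁻¹ d = adj(I−A)·d / det(I−A), with det(I−A) = 0.5075:
  x_M = (0.85·90 + 0.10·320) / 0.5075 = 108.50 / 0.5075 ≈ 213.793
  x_S = (0.45·90 + 0.65·320) / 0.5075 = 248.50 / 0.5075 ≈ 489.655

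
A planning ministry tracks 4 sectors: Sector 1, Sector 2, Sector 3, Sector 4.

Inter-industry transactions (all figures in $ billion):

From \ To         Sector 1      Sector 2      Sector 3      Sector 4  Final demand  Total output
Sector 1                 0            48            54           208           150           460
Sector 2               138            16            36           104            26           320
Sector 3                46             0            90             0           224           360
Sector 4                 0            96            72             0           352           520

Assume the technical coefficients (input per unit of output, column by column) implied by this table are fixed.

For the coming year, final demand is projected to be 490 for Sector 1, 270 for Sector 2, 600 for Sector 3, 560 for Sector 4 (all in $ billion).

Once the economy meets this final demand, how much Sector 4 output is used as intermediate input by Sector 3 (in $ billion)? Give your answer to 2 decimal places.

z_43 = 192.02

Technical coefficients a_ij = z_ij / X_j:
  a_11 = 0/460 = 0.00, a_21 = 138/460 = 0.30, a_31 = 46/460 = 0.10, a_41 = 0/460 = 0.00
  a_12 = 48/320 = 0.15, a_22 = 16/320 = 0.05, a_32 = 0/320 = 0.00, a_42 = 96/320 = 0.30
  a_13 = 54/360 = 0.15, a_23 = 36/360 = 0.10, a_33 = 90/360 = 0.25, a_43 = 72/360 = 0.20
  a_14 = 208/520 = 0.40, a_24 = 104/520 = 0.20, a_34 = 0/520 = 0.00, a_44 = 0/520 = 0.00
I − A =
  [   1.00    -0.15    -0.15    -0.40]
  [  -0.30     0.95    -0.10    -0.20]
  [  -0.10     0.00     0.75     0.00]
  [   0.00    -0.30    -0.20     1.00]
Compute the cofactors C_ij = (−1)^(i+j)·(3×3 minor ij) of I−A; the adjugate is their transpose:
adj(I−A) = Cᵀ =
  [ 0.6675   0.2025   0.2425   0.3075]
  [ 0.2390   0.7270   0.2090   0.2410]
  [ 0.0890   0.0270   0.8090   0.0410]
  [ 0.0895   0.2235   0.2245   0.6630]
det(I−A) = Σ_j (I−A)_1j·C_1j = (1.00)(0.6675) + (-0.15)(0.2390) + (-0.15)(0.0890) + (-0.40)(0.0895) = 0.5825
(I − A)⁻¹ = adj(I−A) / det(I−A) ≈
  [   1.1459     0.3476     0.4163     0.5279]
  [   0.4103     1.2481     0.3588     0.4137]
  [   0.1528     0.0464     1.3888     0.0704]
  [   0.1536     0.3837     0.3854     1.1382]
First solve x = (I − A)⁻¹ d = adj(I−A)·d / det(I−A); in particular x_3 = (0.0890·490 + 0.0270·270 + 0.8090·600 + 0.0410·560) / 0.5825 = 559.26 / 0.5825 ≈ 960.1030.
Intermediate flow from 4 to 3: z_43 = a_43 · x_3 = 0.20 × 559.26 / 0.5825 = 111.852 / 0.5825 ≈ 192.02.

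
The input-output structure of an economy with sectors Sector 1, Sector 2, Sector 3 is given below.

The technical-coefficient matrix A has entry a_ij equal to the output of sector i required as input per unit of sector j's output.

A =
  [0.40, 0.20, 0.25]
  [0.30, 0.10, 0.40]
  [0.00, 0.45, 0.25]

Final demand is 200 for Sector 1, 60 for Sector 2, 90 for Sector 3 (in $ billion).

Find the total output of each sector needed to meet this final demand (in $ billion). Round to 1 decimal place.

x_1 = 651.5, x_2 = 459.8, x_3 = 395.9

I − A =
  [   0.60    -0.20    -0.25]
  [  -0.30     0.90    -0.40]
  [   0.00    -0.45     0.75]
Cofactors of I−A, C_ij = (−1)^(i+j)·(minor ij) (rows/columns in the sector order above):
  C_11 = (0.90)(0.75) − (-0.40)(-0.45) = 0.4950
  C_12 = −[(-0.30)(0.75) − (-0.40)(0.00)] = 0.2250
  C_13 = (-0.30)(-0.45) − (0.90)(0.00) = 0.1350
  C_21 = −[(-0.20)(0.75) − (-0.25)(-0.45)] = 0.2625
  C_22 = (0.60)(0.75) − (-0.25)(0.00) = 0.4500
  C_23 = −[(0.60)(-0.45) − (-0.20)(0.00)] = 0.2700
  C_31 = (-0.20)(-0.40) − (-0.25)(0.90) = 0.3050
  C_32 = −[(0.60)(-0.40) − (-0.25)(-0.30)] = 0.3150
  C_33 = (0.60)(0.90) − (-0.20)(-0.30) = 0.4800
det(I−A) = Σ_j (I−A)_1j·C_1j = (0.60)(0.4950) + (-0.20)(0.2250) + (-0.25)(0.1350) = 0.21825
adj(I−A) = Cᵀ =
  [ 0.4950   0.2625   0.3050]
  [ 0.2250   0.4500   0.3150]
  [ 0.1350   0.2700   0.4800]
(I − A)⁻¹ = adj(I−A) / det(I−A) ≈
  [   2.2680     1.2027     1.3975]
  [   1.0309     2.0619     1.4433]
  [   0.6186     1.2371     2.1993]
x = (I − A)⁻¹ d = adj(I−A)·d / det(I−A), with det(I−A) = 0.21825:
  x_1 = (0.4950·200 + 0.2625·60 + 0.3050·90) / 0.21825 = 142.20 / 0.21825 ≈ 651.5
  x_2 = (0.2250·200 + 0.4500·60 + 0.3150·90) / 0.21825 = 100.35 / 0.21825 ≈ 459.8
  x_3 = (0.1350·200 + 0.2700·60 + 0.4800·90) / 0.21825 = 86.40 / 0.21825 ≈ 395.9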